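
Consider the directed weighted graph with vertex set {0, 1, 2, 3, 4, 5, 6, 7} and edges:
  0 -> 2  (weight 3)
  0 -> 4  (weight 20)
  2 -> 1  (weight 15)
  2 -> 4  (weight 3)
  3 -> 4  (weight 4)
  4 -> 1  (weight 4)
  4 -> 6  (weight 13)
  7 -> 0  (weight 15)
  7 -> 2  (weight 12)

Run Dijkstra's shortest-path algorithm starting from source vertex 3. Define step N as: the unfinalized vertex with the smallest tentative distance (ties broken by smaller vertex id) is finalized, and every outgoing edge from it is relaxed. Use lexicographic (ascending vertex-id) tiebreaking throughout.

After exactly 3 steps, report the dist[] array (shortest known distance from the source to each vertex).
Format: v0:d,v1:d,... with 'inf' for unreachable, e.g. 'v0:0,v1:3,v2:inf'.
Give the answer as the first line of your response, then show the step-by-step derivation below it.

v0:inf,v1:8,v2:inf,v3:0,v4:4,v5:inf,v6:17,v7:inf

step 1: dist = v0:inf,v1:inf,v2:inf,v3:0,v4:4,v5:inf,v6:inf,v7:inf
step 2: dist = v0:inf,v1:8,v2:inf,v3:0,v4:4,v5:inf,v6:17,v7:inf
step 3: dist = v0:inf,v1:8,v2:inf,v3:0,v4:4,v5:inf,v6:17,v7:inf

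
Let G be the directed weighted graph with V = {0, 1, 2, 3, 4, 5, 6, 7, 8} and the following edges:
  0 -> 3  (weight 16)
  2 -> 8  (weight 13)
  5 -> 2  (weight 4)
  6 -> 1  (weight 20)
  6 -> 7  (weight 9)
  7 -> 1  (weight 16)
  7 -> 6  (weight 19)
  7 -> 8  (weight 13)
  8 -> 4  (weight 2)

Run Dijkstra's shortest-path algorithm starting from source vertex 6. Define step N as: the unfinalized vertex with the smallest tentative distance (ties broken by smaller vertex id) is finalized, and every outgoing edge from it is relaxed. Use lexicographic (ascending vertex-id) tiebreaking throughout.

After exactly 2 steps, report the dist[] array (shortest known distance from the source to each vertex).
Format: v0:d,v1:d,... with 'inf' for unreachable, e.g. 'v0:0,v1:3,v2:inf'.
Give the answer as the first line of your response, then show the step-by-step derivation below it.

v0:inf,v1:20,v2:inf,v3:inf,v4:inf,v5:inf,v6:0,v7:9,v8:22

step 1: dist = v0:inf,v1:20,v2:inf,v3:inf,v4:inf,v5:inf,v6:0,v7:9,v8:inf
step 2: dist = v0:inf,v1:20,v2:inf,v3:inf,v4:inf,v5:inf,v6:0,v7:9,v8:22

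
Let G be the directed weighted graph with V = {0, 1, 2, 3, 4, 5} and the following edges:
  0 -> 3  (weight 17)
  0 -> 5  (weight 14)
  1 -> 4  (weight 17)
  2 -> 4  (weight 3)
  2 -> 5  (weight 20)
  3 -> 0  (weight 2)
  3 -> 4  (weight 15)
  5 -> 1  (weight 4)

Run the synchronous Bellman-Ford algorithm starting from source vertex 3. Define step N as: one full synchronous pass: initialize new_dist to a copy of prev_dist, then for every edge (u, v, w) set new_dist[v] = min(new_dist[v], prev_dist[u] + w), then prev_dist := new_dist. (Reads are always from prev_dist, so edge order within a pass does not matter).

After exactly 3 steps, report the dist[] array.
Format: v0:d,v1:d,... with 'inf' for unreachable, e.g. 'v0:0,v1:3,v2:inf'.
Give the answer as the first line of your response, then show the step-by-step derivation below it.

v0:2,v1:20,v2:inf,v3:0,v4:15,v5:16

step 1: dist = v0:2,v1:inf,v2:inf,v3:0,v4:15,v5:inf
step 2: dist = v0:2,v1:inf,v2:inf,v3:0,v4:15,v5:16
step 3: dist = v0:2,v1:20,v2:inf,v3:0,v4:15,v5:16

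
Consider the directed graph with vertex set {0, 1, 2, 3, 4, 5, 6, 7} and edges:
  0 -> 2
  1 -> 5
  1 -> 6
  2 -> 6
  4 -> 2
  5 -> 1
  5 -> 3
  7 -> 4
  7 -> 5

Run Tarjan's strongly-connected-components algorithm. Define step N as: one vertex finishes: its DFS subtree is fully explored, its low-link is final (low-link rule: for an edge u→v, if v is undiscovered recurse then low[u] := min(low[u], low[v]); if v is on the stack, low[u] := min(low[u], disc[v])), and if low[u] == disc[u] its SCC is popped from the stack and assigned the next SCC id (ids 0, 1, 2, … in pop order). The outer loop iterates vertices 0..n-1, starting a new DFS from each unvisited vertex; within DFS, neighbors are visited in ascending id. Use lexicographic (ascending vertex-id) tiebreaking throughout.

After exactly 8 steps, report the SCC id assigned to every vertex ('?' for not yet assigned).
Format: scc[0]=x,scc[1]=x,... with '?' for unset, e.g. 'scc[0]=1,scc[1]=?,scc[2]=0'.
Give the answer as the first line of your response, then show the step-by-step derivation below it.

scc[0]=2,scc[1]=4,scc[2]=1,scc[3]=3,scc[4]=5,scc[5]=4,scc[6]=0,scc[7]=6

step 1: low=(low[0]=0,low[1]=?,low[2]=1,low[3]=?,low[4]=?,low[5]=?,low[6]=2,low[7]=?); scc=(scc[0]=?,scc[1]=?,scc[2]=?,scc[3]=?,scc[4]=?,scc[5]=?,scc[6]=0,scc[7]=?)
step 2: low=(low[0]=0,low[1]=?,low[2]=1,low[3]=?,low[4]=?,low[5]=?,low[6]=2,low[7]=?); scc=(scc[0]=?,scc[1]=?,scc[2]=1,scc[3]=?,scc[4]=?,scc[5]=?,scc[6]=0,scc[7]=?)
step 3: low=(low[0]=0,low[1]=?,low[2]=1,low[3]=?,low[4]=?,low[5]=?,low[6]=2,low[7]=?); scc=(scc[0]=2,scc[1]=?,scc[2]=1,scc[3]=?,scc[4]=?,scc[5]=?,scc[6]=0,scc[7]=?)
step 4: low=(low[0]=0,low[1]=3,low[2]=1,low[3]=5,low[4]=?,low[5]=3,low[6]=2,low[7]=?); scc=(scc[0]=2,scc[1]=?,scc[2]=1,scc[3]=3,scc[4]=?,scc[5]=?,scc[6]=0,scc[7]=?)
step 5: low=(low[0]=0,low[1]=3,low[2]=1,low[3]=5,low[4]=?,low[5]=3,low[6]=2,low[7]=?); scc=(scc[0]=2,scc[1]=?,scc[2]=1,scc[3]=3,scc[4]=?,scc[5]=?,scc[6]=0,scc[7]=?)
step 6: low=(low[0]=0,low[1]=3,low[2]=1,low[3]=5,low[4]=?,low[5]=3,low[6]=2,low[7]=?); scc=(scc[0]=2,scc[1]=4,scc[2]=1,scc[3]=3,scc[4]=?,scc[5]=4,scc[6]=0,scc[7]=?)
step 7: low=(low[0]=0,low[1]=3,low[2]=1,low[3]=5,low[4]=6,low[5]=3,low[6]=2,low[7]=?); scc=(scc[0]=2,scc[1]=4,scc[2]=1,scc[3]=3,scc[4]=5,scc[5]=4,scc[6]=0,scc[7]=?)
step 8: low=(low[0]=0,low[1]=3,low[2]=1,low[3]=5,low[4]=6,low[5]=3,low[6]=2,low[7]=7); scc=(scc[0]=2,scc[1]=4,scc[2]=1,scc[3]=3,scc[4]=5,scc[5]=4,scc[6]=0,scc[7]=6)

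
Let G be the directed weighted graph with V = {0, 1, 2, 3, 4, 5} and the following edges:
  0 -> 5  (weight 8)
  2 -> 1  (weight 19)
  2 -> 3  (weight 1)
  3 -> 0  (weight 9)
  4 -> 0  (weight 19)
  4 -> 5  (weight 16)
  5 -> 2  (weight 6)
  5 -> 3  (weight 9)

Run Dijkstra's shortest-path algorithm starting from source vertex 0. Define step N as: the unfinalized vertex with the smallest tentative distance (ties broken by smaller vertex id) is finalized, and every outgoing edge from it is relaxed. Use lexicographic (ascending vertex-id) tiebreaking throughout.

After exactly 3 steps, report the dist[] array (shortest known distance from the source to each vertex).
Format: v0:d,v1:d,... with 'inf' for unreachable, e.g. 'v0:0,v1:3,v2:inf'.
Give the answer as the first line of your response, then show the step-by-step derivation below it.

v0:0,v1:33,v2:14,v3:15,v4:inf,v5:8

step 1: dist = v0:0,v1:inf,v2:inf,v3:inf,v4:inf,v5:8
step 2: dist = v0:0,v1:inf,v2:14,v3:17,v4:inf,v5:8
step 3: dist = v0:0,v1:33,v2:14,v3:15,v4:inf,v5:8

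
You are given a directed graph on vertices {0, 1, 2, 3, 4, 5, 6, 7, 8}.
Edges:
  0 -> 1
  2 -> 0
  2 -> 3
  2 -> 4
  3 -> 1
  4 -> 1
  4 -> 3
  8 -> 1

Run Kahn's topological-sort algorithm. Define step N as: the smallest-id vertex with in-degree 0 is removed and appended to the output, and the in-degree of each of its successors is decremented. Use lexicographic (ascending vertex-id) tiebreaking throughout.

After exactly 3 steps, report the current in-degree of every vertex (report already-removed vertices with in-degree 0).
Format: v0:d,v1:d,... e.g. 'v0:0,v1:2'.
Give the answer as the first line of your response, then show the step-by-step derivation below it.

v0:0,v1:2,v2:0,v3:0,v4:0,v5:0,v6:0,v7:0,v8:0

step 1: output 2; order=[2]; indeg=(0,4,0,1,0,0,0,0,0)
step 2: output 0; order=[2,0]; indeg=(0,3,0,1,0,0,0,0,0)
step 3: output 4; order=[2,0,4]; indeg=(0,2,0,0,0,0,0,0,0)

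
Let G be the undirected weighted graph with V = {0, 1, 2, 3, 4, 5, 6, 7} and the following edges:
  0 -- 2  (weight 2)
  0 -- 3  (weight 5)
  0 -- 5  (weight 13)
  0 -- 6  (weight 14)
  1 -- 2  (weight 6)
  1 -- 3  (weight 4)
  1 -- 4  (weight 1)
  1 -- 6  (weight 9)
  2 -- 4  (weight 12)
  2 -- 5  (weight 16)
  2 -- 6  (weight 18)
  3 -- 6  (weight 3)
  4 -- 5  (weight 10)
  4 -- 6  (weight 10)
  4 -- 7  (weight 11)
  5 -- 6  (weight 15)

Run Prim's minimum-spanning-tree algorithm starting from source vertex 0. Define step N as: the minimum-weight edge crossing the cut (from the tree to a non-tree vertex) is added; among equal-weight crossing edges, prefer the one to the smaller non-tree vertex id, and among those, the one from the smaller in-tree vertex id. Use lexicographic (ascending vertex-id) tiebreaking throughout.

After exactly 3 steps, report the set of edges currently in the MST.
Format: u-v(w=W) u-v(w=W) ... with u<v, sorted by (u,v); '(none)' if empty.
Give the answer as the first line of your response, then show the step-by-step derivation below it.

0-2(w=2) 0-3(w=5) 3-6(w=3)

step 1: add edge 0-2 (w=2); MST = {0-2(w=2)}
step 2: add edge 0-3 (w=5); MST = {0-2(w=2) 0-3(w=5)}
step 3: add edge 3-6 (w=3); MST = {0-2(w=2) 0-3(w=5) 3-6(w=3)}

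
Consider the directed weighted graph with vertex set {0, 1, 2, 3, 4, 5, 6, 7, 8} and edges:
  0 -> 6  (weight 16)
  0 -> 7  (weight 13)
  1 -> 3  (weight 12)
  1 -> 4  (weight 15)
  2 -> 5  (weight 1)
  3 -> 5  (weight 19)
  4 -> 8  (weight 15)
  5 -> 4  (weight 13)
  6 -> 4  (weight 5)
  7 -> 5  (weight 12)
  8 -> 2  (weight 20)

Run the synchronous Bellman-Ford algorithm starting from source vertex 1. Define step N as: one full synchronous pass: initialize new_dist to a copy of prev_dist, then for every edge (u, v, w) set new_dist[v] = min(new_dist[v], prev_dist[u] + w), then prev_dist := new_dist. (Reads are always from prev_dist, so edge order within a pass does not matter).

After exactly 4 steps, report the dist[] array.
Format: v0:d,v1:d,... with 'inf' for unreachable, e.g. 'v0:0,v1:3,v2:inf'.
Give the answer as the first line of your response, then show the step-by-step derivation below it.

v0:inf,v1:0,v2:50,v3:12,v4:15,v5:31,v6:inf,v7:inf,v8:30

step 1: dist = v0:inf,v1:0,v2:inf,v3:12,v4:15,v5:inf,v6:inf,v7:inf,v8:inf
step 2: dist = v0:inf,v1:0,v2:inf,v3:12,v4:15,v5:31,v6:inf,v7:inf,v8:30
step 3: dist = v0:inf,v1:0,v2:50,v3:12,v4:15,v5:31,v6:inf,v7:inf,v8:30
step 4: dist = v0:inf,v1:0,v2:50,v3:12,v4:15,v5:31,v6:inf,v7:inf,v8:30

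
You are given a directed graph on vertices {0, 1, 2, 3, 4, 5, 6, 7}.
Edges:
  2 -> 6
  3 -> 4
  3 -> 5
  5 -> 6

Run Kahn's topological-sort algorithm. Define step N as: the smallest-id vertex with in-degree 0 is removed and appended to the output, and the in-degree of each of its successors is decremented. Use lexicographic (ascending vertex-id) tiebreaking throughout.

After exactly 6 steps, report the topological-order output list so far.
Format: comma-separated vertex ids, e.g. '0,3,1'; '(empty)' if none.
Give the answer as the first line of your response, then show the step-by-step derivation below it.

0,1,2,3,4,5

step 1: output 0; order=[0]; indeg=(0,0,0,0,1,1,2,0)
step 2: output 1; order=[0,1]; indeg=(0,0,0,0,1,1,2,0)
step 3: output 2; order=[0,1,2]; indeg=(0,0,0,0,1,1,1,0)
step 4: output 3; order=[0,1,2,3]; indeg=(0,0,0,0,0,0,1,0)
step 5: output 4; order=[0,1,2,3,4]; indeg=(0,0,0,0,0,0,1,0)
step 6: output 5; order=[0,1,2,3,4,5]; indeg=(0,0,0,0,0,0,0,0)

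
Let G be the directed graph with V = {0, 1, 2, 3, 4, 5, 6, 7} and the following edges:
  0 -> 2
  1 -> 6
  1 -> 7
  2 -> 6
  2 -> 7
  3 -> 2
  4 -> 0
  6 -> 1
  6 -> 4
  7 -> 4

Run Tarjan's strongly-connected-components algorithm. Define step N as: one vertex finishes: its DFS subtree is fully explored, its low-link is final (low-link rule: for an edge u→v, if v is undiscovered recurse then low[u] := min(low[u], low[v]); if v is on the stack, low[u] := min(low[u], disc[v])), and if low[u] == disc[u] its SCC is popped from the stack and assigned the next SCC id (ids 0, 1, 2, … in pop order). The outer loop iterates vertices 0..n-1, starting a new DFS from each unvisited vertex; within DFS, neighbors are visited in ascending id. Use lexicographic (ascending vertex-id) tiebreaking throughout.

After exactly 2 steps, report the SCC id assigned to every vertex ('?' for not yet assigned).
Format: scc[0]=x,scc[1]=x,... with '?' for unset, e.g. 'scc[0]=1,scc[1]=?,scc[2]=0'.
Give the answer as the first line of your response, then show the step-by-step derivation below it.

scc[0]=?,scc[1]=?,scc[2]=?,scc[3]=?,scc[4]=?,scc[5]=?,scc[6]=?,scc[7]=?

step 1: low=(low[0]=0,low[1]=2,low[2]=1,low[3]=?,low[4]=0,low[5]=?,low[6]=2,low[7]=4); scc=(scc[0]=?,scc[1]=?,scc[2]=?,scc[3]=?,scc[4]=?,scc[5]=?,scc[6]=?,scc[7]=?)
step 2: low=(low[0]=0,low[1]=2,low[2]=1,low[3]=?,low[4]=0,low[5]=?,low[6]=2,low[7]=0); scc=(scc[0]=?,scc[1]=?,scc[2]=?,scc[3]=?,scc[4]=?,scc[5]=?,scc[6]=?,scc[7]=?)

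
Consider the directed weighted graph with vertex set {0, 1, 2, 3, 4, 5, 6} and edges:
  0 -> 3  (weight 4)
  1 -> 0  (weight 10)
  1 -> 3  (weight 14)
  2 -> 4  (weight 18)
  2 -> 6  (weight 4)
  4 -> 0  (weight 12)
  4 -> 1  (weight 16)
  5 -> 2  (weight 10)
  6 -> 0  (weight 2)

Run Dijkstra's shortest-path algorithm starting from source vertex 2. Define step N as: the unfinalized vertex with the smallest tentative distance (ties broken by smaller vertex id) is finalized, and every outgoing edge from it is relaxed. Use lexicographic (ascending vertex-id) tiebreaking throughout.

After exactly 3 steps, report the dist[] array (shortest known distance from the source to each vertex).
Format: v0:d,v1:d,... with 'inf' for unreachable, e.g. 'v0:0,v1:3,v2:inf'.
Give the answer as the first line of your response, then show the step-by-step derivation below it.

v0:6,v1:inf,v2:0,v3:10,v4:18,v5:inf,v6:4

step 1: dist = v0:inf,v1:inf,v2:0,v3:inf,v4:18,v5:inf,v6:4
step 2: dist = v0:6,v1:inf,v2:0,v3:inf,v4:18,v5:inf,v6:4
step 3: dist = v0:6,v1:inf,v2:0,v3:10,v4:18,v5:inf,v6:4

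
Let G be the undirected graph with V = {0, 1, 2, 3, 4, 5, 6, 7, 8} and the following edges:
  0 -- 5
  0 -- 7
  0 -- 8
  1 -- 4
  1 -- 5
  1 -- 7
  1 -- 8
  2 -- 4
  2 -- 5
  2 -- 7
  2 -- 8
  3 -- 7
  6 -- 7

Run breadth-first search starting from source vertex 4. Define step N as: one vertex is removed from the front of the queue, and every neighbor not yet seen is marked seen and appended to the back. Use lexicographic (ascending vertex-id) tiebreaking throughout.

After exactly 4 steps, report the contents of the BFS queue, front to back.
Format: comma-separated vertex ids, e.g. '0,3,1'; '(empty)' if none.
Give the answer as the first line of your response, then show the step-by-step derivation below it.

7,8,0

step 1: dequeue 4; queue=[1,2]; order=4
step 2: dequeue 1; queue=[2,5,7,8]; order=4,1
step 3: dequeue 2; queue=[5,7,8]; order=4,1,2
step 4: dequeue 5; queue=[7,8,0]; order=4,1,2,5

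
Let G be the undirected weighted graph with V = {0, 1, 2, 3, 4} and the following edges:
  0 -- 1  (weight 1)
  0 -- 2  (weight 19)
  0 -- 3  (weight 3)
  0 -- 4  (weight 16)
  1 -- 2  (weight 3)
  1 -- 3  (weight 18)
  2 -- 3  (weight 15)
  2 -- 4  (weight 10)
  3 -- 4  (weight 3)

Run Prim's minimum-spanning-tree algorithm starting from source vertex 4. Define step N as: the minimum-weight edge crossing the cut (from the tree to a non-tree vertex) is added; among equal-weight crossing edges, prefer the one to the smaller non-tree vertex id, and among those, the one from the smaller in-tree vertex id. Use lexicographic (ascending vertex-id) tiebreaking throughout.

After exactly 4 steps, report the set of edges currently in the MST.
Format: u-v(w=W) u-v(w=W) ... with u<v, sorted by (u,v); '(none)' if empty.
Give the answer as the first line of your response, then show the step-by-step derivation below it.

0-1(w=1) 0-3(w=3) 1-2(w=3) 3-4(w=3)

step 1: add edge 3-4 (w=3); MST = {3-4(w=3)}
step 2: add edge 0-3 (w=3); MST = {0-3(w=3) 3-4(w=3)}
step 3: add edge 0-1 (w=1); MST = {0-1(w=1) 0-3(w=3) 3-4(w=3)}
step 4: add edge 1-2 (w=3); MST = {0-1(w=1) 0-3(w=3) 1-2(w=3) 3-4(w=3)}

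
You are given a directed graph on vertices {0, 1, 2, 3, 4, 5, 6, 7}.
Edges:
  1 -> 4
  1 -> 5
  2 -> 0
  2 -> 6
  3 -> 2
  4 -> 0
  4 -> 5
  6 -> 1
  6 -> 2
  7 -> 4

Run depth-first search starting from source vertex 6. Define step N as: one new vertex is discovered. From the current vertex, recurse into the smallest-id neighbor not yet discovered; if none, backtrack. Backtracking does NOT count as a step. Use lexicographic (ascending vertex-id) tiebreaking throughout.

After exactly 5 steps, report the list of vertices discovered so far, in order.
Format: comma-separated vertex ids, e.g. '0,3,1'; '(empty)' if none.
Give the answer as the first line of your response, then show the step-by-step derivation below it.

6,1,4,0,5

step 1: discover 6; path=6; order=6
step 2: discover 1; path=6>1; order=6,1
step 3: discover 4; path=6>1>4; order=6,1,4
step 4: discover 0; path=6>1>4>0; order=6,1,4,0
step 5: discover 5; path=6>1>4>5; order=6,1,4,0,5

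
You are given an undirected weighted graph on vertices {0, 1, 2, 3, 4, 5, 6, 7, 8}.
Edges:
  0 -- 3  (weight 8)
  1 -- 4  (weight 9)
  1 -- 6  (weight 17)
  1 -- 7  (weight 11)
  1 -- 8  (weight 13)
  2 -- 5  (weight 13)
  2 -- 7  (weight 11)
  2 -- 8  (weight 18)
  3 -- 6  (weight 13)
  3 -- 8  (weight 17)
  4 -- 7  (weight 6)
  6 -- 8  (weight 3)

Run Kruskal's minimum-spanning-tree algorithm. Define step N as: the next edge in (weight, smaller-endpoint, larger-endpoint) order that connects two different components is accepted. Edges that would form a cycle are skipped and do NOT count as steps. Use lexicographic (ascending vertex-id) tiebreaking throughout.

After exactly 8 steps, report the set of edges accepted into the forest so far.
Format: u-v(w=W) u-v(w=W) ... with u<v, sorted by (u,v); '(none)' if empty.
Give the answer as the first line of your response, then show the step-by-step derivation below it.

0-3(w=8) 1-4(w=9) 1-8(w=13) 2-5(w=13) 2-7(w=11) 3-6(w=13) 4-7(w=6) 6-8(w=3)

step 1: add edge 6-8 (w=3); MST = {6-8(w=3)}
step 2: add edge 4-7 (w=6); MST = {4-7(w=6) 6-8(w=3)}
step 3: add edge 0-3 (w=8); MST = {0-3(w=8) 4-7(w=6) 6-8(w=3)}
step 4: add edge 1-4 (w=9); MST = {0-3(w=8) 1-4(w=9) 4-7(w=6) 6-8(w=3)}
step 5: add edge 2-7 (w=11); MST = {0-3(w=8) 1-4(w=9) 2-7(w=11) 4-7(w=6) 6-8(w=3)}
step 6: add edge 1-8 (w=13); MST = {0-3(w=8) 1-4(w=9) 1-8(w=13) 2-7(w=11) 4-7(w=6) 6-8(w=3)}
step 7: add edge 2-5 (w=13); MST = {0-3(w=8) 1-4(w=9) 1-8(w=13) 2-5(w=13) 2-7(w=11) 4-7(w=6) 6-8(w=3)}
step 8: add edge 3-6 (w=13); MST = {0-3(w=8) 1-4(w=9) 1-8(w=13) 2-5(w=13) 2-7(w=11) 3-6(w=13) 4-7(w=6) 6-8(w=3)}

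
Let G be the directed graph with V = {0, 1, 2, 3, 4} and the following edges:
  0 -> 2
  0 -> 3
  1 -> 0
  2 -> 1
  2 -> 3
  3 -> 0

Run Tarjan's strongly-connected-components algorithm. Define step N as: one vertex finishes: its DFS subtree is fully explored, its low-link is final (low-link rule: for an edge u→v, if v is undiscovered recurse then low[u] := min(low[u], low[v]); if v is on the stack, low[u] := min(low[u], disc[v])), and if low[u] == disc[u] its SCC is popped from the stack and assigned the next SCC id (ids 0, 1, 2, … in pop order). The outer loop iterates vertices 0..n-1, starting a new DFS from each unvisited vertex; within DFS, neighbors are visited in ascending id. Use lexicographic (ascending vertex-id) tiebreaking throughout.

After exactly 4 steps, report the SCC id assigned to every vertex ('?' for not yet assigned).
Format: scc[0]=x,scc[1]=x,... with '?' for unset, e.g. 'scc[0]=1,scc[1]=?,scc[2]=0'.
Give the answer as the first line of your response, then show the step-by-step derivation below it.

scc[0]=0,scc[1]=0,scc[2]=0,scc[3]=0,scc[4]=?

step 1: low=(low[0]=0,low[1]=0,low[2]=1,low[3]=?,low[4]=?); scc=(scc[0]=?,scc[1]=?,scc[2]=?,scc[3]=?,scc[4]=?)
step 2: low=(low[0]=0,low[1]=0,low[2]=0,low[3]=0,low[4]=?); scc=(scc[0]=?,scc[1]=?,scc[2]=?,scc[3]=?,scc[4]=?)
step 3: low=(low[0]=0,low[1]=0,low[2]=0,low[3]=0,low[4]=?); scc=(scc[0]=?,scc[1]=?,scc[2]=?,scc[3]=?,scc[4]=?)
step 4: low=(low[0]=0,low[1]=0,low[2]=0,low[3]=0,low[4]=?); scc=(scc[0]=0,scc[1]=0,scc[2]=0,scc[3]=0,scc[4]=?)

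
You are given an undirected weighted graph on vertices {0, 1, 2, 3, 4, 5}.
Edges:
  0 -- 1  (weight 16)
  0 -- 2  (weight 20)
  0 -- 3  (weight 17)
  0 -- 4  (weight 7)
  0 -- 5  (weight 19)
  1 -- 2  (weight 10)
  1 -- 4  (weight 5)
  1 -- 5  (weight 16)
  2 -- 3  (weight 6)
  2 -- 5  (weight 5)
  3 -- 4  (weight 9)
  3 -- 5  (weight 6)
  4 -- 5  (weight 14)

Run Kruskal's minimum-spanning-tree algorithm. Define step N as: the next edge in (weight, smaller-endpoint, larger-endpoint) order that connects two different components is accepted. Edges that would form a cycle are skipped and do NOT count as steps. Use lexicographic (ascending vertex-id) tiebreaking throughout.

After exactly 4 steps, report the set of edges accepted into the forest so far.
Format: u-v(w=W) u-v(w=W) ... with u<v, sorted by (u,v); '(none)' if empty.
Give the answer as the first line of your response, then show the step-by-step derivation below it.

0-4(w=7) 1-4(w=5) 2-3(w=6) 2-5(w=5)

step 1: add edge 1-4 (w=5); MST = {1-4(w=5)}
step 2: add edge 2-5 (w=5); MST = {1-4(w=5) 2-5(w=5)}
step 3: add edge 2-3 (w=6); MST = {1-4(w=5) 2-3(w=6) 2-5(w=5)}
step 4: add edge 0-4 (w=7); MST = {0-4(w=7) 1-4(w=5) 2-3(w=6) 2-5(w=5)}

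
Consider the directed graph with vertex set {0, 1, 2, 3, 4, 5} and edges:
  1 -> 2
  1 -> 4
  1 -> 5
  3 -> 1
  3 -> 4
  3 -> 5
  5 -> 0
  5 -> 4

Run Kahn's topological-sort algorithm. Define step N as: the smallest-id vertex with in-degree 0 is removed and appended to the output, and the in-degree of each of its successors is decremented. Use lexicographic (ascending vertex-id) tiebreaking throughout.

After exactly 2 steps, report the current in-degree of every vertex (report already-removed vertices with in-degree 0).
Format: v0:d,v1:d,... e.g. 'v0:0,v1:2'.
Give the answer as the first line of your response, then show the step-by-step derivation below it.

v0:1,v1:0,v2:0,v3:0,v4:1,v5:0

step 1: output 3; order=[3]; indeg=(1,0,1,0,2,1)
step 2: output 1; order=[3,1]; indeg=(1,0,0,0,1,0)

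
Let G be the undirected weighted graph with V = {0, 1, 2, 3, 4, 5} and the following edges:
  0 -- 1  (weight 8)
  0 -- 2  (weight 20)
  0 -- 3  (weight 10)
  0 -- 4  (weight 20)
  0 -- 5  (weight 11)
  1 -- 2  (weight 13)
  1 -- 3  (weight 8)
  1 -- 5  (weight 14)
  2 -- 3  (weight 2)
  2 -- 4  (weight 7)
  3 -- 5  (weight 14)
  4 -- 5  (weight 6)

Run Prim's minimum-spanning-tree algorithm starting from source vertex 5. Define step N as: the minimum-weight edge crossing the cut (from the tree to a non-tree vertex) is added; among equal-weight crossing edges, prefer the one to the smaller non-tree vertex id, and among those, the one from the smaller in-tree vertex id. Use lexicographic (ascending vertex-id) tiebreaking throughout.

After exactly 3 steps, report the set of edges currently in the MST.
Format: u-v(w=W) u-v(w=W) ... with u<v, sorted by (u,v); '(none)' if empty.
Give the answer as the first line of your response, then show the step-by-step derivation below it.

2-3(w=2) 2-4(w=7) 4-5(w=6)

step 1: add edge 4-5 (w=6); MST = {4-5(w=6)}
step 2: add edge 2-4 (w=7); MST = {2-4(w=7) 4-5(w=6)}
step 3: add edge 2-3 (w=2); MST = {2-3(w=2) 2-4(w=7) 4-5(w=6)}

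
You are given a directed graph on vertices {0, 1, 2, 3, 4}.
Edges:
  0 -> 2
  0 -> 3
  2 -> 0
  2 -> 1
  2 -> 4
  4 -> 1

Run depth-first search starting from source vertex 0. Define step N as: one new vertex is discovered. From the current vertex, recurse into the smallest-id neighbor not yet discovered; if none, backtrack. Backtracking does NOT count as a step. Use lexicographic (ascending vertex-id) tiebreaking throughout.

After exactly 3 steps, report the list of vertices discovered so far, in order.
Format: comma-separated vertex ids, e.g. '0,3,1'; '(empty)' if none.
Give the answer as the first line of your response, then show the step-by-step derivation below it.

0,2,1

step 1: discover 0; path=0; order=0
step 2: discover 2; path=0>2; order=0,2
step 3: discover 1; path=0>2>1; order=0,2,1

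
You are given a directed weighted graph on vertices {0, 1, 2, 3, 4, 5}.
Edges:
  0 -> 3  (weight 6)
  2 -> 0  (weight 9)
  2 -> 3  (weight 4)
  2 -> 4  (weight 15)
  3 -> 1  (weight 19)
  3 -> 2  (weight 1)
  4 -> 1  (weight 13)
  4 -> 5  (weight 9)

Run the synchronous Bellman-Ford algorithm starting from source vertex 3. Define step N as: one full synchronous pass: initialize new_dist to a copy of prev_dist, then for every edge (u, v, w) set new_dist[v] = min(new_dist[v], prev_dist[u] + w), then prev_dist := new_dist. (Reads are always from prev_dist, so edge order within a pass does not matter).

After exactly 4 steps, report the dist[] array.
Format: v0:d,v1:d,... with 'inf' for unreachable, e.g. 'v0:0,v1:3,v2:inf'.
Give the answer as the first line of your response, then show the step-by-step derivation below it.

v0:10,v1:19,v2:1,v3:0,v4:16,v5:25

step 1: dist = v0:inf,v1:19,v2:1,v3:0,v4:inf,v5:inf
step 2: dist = v0:10,v1:19,v2:1,v3:0,v4:16,v5:inf
step 3: dist = v0:10,v1:19,v2:1,v3:0,v4:16,v5:25
step 4: dist = v0:10,v1:19,v2:1,v3:0,v4:16,v5:25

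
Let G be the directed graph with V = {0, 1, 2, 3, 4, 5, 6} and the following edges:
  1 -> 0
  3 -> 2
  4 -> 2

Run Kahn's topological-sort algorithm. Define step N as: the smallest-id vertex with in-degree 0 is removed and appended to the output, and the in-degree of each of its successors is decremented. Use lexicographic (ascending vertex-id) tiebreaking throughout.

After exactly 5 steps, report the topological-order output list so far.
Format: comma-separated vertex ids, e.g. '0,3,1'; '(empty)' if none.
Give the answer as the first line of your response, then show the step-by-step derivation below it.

1,0,3,4,2

step 1: output 1; order=[1]; indeg=(0,0,2,0,0,0,0)
step 2: output 0; order=[1,0]; indeg=(0,0,2,0,0,0,0)
step 3: output 3; order=[1,0,3]; indeg=(0,0,1,0,0,0,0)
step 4: output 4; order=[1,0,3,4]; indeg=(0,0,0,0,0,0,0)
step 5: output 2; order=[1,0,3,4,2]; indeg=(0,0,0,0,0,0,0)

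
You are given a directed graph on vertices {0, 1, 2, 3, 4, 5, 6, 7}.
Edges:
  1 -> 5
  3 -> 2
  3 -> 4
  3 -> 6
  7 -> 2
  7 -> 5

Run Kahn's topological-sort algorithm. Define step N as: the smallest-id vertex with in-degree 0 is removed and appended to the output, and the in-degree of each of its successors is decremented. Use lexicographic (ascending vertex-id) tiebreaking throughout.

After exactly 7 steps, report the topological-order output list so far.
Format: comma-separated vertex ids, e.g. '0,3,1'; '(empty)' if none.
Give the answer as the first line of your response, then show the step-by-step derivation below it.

0,1,3,4,6,7,2

step 1: output 0; order=[0]; indeg=(0,0,2,0,1,2,1,0)
step 2: output 1; order=[0,1]; indeg=(0,0,2,0,1,1,1,0)
step 3: output 3; order=[0,1,3]; indeg=(0,0,1,0,0,1,0,0)
step 4: output 4; order=[0,1,3,4]; indeg=(0,0,1,0,0,1,0,0)
step 5: output 6; order=[0,1,3,4,6]; indeg=(0,0,1,0,0,1,0,0)
step 6: output 7; order=[0,1,3,4,6,7]; indeg=(0,0,0,0,0,0,0,0)
step 7: output 2; order=[0,1,3,4,6,7,2]; indeg=(0,0,0,0,0,0,0,0)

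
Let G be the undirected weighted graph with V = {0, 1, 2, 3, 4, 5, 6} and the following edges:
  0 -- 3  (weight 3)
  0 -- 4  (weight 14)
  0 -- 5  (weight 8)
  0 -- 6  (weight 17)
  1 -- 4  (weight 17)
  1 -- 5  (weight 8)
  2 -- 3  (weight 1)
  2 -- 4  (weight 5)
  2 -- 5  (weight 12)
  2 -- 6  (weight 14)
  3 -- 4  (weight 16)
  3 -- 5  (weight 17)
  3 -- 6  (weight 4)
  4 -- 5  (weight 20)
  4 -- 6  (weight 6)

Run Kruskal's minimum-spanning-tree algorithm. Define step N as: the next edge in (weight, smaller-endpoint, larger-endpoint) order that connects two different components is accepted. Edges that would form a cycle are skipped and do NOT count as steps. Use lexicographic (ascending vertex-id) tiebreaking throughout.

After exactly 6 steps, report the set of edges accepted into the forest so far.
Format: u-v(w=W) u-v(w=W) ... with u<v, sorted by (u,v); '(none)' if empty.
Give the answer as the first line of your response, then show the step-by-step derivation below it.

0-3(w=3) 0-5(w=8) 1-5(w=8) 2-3(w=1) 2-4(w=5) 3-6(w=4)

step 1: add edge 2-3 (w=1); MST = {2-3(w=1)}
step 2: add edge 0-3 (w=3); MST = {0-3(w=3) 2-3(w=1)}
step 3: add edge 3-6 (w=4); MST = {0-3(w=3) 2-3(w=1) 3-6(w=4)}
step 4: add edge 2-4 (w=5); MST = {0-3(w=3) 2-3(w=1) 2-4(w=5) 3-6(w=4)}
step 5: add edge 0-5 (w=8); MST = {0-3(w=3) 0-5(w=8) 2-3(w=1) 2-4(w=5) 3-6(w=4)}
step 6: add edge 1-5 (w=8); MST = {0-3(w=3) 0-5(w=8) 1-5(w=8) 2-3(w=1) 2-4(w=5) 3-6(w=4)}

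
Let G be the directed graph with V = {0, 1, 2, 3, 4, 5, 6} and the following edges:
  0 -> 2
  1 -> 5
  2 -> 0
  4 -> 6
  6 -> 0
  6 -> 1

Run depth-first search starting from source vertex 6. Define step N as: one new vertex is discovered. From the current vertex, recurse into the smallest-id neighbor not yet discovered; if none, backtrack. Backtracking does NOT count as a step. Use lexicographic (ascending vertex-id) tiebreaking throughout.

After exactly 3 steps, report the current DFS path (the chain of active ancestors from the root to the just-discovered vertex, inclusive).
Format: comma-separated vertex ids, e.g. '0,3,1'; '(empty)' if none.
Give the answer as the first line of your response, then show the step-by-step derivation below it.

6,0,2

step 1: discover 6; path=6; order=6
step 2: discover 0; path=6>0; order=6,0
step 3: discover 2; path=6>0>2; order=6,0,2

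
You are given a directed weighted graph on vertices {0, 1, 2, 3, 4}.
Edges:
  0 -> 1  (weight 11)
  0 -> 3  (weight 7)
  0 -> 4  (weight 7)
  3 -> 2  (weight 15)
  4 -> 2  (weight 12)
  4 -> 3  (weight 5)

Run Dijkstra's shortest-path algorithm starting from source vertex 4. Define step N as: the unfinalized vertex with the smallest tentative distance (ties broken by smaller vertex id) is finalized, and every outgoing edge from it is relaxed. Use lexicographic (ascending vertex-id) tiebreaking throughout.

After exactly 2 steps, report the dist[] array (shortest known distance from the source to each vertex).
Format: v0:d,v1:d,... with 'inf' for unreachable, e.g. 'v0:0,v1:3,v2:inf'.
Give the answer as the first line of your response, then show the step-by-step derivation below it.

v0:inf,v1:inf,v2:12,v3:5,v4:0

step 1: dist = v0:inf,v1:inf,v2:12,v3:5,v4:0
step 2: dist = v0:inf,v1:inf,v2:12,v3:5,v4:0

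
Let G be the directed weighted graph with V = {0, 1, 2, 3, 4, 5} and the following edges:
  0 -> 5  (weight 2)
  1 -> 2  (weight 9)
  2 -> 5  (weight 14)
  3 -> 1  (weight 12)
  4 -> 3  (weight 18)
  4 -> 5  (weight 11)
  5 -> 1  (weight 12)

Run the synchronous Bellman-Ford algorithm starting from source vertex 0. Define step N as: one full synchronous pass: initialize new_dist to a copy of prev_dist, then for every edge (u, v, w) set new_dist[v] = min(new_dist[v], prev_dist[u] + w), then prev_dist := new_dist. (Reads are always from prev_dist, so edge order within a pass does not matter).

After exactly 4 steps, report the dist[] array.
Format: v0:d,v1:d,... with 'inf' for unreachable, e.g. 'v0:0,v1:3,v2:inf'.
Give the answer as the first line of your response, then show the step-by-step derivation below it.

v0:0,v1:14,v2:23,v3:inf,v4:inf,v5:2

step 1: dist = v0:0,v1:inf,v2:inf,v3:inf,v4:inf,v5:2
step 2: dist = v0:0,v1:14,v2:inf,v3:inf,v4:inf,v5:2
step 3: dist = v0:0,v1:14,v2:23,v3:inf,v4:inf,v5:2
step 4: dist = v0:0,v1:14,v2:23,v3:inf,v4:inf,v5:2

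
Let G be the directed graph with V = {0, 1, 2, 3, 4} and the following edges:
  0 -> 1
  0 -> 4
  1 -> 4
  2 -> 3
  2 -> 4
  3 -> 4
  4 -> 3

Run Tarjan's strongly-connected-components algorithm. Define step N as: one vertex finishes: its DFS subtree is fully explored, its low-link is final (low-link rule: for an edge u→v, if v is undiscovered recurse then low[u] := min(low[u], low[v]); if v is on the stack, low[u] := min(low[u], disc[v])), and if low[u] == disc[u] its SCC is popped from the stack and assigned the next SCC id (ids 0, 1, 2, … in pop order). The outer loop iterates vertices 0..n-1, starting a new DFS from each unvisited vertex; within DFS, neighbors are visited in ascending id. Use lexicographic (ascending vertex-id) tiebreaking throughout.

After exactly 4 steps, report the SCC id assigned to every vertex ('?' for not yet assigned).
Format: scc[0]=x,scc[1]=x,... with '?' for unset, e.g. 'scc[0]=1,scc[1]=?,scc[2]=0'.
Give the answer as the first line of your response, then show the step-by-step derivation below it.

scc[0]=2,scc[1]=1,scc[2]=?,scc[3]=0,scc[4]=0

step 1: low=(low[0]=0,low[1]=1,low[2]=?,low[3]=2,low[4]=2); scc=(scc[0]=?,scc[1]=?,scc[2]=?,scc[3]=?,scc[4]=?)
step 2: low=(low[0]=0,low[1]=1,low[2]=?,low[3]=2,low[4]=2); scc=(scc[0]=?,scc[1]=?,scc[2]=?,scc[3]=0,scc[4]=0)
step 3: low=(low[0]=0,low[1]=1,low[2]=?,low[3]=2,low[4]=2); scc=(scc[0]=?,scc[1]=1,scc[2]=?,scc[3]=0,scc[4]=0)
step 4: low=(low[0]=0,low[1]=1,low[2]=?,low[3]=2,low[4]=2); scc=(scc[0]=2,scc[1]=1,scc[2]=?,scc[3]=0,scc[4]=0)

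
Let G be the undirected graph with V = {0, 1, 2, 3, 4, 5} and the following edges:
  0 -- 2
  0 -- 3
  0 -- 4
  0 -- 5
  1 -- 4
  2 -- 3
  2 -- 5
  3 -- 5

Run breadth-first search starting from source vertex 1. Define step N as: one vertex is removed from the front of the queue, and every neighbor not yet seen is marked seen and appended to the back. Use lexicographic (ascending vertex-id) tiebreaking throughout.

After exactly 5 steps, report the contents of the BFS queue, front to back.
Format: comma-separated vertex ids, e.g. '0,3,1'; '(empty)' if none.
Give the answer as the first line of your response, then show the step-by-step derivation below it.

5

step 1: dequeue 1; queue=[4]; order=1
step 2: dequeue 4; queue=[0]; order=1,4
step 3: dequeue 0; queue=[2,3,5]; order=1,4,0
step 4: dequeue 2; queue=[3,5]; order=1,4,0,2
step 5: dequeue 3; queue=[5]; order=1,4,0,2,3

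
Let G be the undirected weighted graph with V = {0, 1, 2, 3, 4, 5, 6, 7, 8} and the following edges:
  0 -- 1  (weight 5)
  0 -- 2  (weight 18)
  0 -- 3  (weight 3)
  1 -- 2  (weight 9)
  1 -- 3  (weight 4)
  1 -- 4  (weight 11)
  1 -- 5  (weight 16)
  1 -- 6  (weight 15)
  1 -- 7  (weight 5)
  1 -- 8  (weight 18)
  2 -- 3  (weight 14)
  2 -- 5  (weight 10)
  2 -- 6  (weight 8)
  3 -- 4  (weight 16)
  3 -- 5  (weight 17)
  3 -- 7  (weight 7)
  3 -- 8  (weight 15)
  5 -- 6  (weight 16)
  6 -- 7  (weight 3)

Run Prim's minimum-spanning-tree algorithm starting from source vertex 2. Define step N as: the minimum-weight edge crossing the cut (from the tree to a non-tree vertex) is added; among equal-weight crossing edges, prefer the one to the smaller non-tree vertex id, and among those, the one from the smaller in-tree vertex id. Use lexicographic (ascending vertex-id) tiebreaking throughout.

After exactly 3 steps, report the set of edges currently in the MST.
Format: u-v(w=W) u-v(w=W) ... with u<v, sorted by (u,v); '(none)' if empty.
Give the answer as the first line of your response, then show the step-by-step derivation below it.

1-7(w=5) 2-6(w=8) 6-7(w=3)

step 1: add edge 2-6 (w=8); MST = {2-6(w=8)}
step 2: add edge 6-7 (w=3); MST = {2-6(w=8) 6-7(w=3)}
step 3: add edge 1-7 (w=5); MST = {1-7(w=5) 2-6(w=8) 6-7(w=3)}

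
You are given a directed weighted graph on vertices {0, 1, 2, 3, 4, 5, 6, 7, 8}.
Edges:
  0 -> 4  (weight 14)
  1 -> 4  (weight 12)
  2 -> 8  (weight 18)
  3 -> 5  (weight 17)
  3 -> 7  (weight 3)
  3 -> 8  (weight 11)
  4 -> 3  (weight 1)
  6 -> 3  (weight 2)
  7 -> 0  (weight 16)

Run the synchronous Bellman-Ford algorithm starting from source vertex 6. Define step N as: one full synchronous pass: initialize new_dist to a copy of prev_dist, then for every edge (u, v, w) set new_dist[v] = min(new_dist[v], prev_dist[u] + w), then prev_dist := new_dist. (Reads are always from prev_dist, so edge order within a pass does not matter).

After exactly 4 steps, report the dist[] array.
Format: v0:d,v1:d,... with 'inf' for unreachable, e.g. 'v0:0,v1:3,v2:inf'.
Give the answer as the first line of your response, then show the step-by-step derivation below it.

v0:21,v1:inf,v2:inf,v3:2,v4:35,v5:19,v6:0,v7:5,v8:13

step 1: dist = v0:inf,v1:inf,v2:inf,v3:2,v4:inf,v5:inf,v6:0,v7:inf,v8:inf
step 2: dist = v0:inf,v1:inf,v2:inf,v3:2,v4:inf,v5:19,v6:0,v7:5,v8:13
step 3: dist = v0:21,v1:inf,v2:inf,v3:2,v4:inf,v5:19,v6:0,v7:5,v8:13
step 4: dist = v0:21,v1:inf,v2:inf,v3:2,v4:35,v5:19,v6:0,v7:5,v8:13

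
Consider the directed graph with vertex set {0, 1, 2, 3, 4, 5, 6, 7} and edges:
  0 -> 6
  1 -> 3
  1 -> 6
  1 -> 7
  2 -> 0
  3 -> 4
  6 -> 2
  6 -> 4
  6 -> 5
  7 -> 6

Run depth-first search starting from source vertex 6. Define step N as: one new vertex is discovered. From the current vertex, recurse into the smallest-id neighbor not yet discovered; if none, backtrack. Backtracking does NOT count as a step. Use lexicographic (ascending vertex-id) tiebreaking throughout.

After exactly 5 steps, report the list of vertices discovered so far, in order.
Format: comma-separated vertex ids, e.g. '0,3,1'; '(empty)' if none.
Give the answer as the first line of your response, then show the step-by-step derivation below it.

6,2,0,4,5

step 1: discover 6; path=6; order=6
step 2: discover 2; path=6>2; order=6,2
step 3: discover 0; path=6>2>0; order=6,2,0
step 4: discover 4; path=6>4; order=6,2,0,4
step 5: discover 5; path=6>5; order=6,2,0,4,5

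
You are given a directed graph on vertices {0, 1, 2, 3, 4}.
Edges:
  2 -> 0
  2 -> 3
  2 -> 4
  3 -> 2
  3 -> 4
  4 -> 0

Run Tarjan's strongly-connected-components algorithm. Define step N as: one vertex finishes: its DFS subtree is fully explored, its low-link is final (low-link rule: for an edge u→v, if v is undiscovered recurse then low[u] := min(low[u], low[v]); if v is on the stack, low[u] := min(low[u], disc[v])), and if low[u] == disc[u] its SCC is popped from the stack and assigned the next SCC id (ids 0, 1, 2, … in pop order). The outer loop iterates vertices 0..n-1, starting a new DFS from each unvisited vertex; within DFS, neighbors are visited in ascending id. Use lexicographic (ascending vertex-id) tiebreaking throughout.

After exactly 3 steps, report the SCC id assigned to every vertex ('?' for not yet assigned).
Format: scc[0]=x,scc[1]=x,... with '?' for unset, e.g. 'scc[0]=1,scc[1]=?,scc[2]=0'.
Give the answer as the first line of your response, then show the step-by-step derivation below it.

scc[0]=0,scc[1]=1,scc[2]=?,scc[3]=?,scc[4]=2

step 1: low=(low[0]=0,low[1]=?,low[2]=?,low[3]=?,low[4]=?); scc=(scc[0]=0,scc[1]=?,scc[2]=?,scc[3]=?,scc[4]=?)
step 2: low=(low[0]=0,low[1]=1,low[2]=?,low[3]=?,low[4]=?); scc=(scc[0]=0,scc[1]=1,scc[2]=?,scc[3]=?,scc[4]=?)
step 3: low=(low[0]=0,low[1]=1,low[2]=2,low[3]=2,low[4]=4); scc=(scc[0]=0,scc[1]=1,scc[2]=?,scc[3]=?,scc[4]=2)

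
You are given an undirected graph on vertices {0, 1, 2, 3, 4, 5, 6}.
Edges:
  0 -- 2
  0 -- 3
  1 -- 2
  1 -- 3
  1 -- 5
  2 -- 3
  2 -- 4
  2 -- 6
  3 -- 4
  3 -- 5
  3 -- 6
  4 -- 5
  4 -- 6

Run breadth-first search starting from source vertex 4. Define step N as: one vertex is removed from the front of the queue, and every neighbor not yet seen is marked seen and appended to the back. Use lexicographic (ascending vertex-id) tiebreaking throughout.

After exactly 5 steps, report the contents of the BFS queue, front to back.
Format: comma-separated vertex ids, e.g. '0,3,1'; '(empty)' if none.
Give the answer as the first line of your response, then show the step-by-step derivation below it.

0,1

step 1: dequeue 4; queue=[2,3,5,6]; order=4
step 2: dequeue 2; queue=[3,5,6,0,1]; order=4,2
step 3: dequeue 3; queue=[5,6,0,1]; order=4,2,3
step 4: dequeue 5; queue=[6,0,1]; order=4,2,3,5
step 5: dequeue 6; queue=[0,1]; order=4,2,3,5,6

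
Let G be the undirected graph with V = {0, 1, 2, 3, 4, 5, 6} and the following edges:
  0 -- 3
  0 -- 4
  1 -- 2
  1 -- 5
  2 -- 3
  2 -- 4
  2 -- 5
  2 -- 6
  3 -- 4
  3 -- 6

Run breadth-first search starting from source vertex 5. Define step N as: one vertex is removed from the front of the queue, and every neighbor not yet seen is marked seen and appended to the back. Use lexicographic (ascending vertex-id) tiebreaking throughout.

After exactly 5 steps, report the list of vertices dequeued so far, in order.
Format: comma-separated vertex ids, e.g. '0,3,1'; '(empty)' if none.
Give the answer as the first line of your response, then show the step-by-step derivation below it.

5,1,2,3,4

step 1: dequeue 5; queue=[1,2]; order=5
step 2: dequeue 1; queue=[2]; order=5,1
step 3: dequeue 2; queue=[3,4,6]; order=5,1,2
step 4: dequeue 3; queue=[4,6,0]; order=5,1,2,3
step 5: dequeue 4; queue=[6,0]; order=5,1,2,3,4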